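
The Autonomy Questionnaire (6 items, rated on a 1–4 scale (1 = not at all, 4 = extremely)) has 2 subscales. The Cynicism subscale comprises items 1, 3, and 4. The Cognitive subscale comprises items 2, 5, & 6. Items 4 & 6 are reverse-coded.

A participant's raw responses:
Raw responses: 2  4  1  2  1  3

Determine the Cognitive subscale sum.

Cognitive items: 2, 5, 6.
Of these, item 6 is reverse-coded; on a 1–4 scale, reversed = 5 − raw.
  item 2: 4
  item 5: 1
  item 6: 5 − 3 = 2
Sum = 4 + 1 + 2 = 7

7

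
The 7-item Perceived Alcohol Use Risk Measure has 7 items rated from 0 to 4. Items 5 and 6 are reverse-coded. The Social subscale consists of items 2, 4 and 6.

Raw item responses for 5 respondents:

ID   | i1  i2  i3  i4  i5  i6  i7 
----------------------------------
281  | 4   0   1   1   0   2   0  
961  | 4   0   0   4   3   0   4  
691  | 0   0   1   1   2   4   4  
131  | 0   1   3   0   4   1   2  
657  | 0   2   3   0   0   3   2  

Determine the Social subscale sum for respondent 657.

3

Respondent 657 raw: 0, 2, 3, 0, 0, 3, 2.
Social items: 2, 4, 6.
Reverse-coded (reverse-coded value = 4 − response):
  item 2: 2
  item 4: 0
  item 6: 4 − 3 = 1
Sum = 2 + 0 + 1 = 3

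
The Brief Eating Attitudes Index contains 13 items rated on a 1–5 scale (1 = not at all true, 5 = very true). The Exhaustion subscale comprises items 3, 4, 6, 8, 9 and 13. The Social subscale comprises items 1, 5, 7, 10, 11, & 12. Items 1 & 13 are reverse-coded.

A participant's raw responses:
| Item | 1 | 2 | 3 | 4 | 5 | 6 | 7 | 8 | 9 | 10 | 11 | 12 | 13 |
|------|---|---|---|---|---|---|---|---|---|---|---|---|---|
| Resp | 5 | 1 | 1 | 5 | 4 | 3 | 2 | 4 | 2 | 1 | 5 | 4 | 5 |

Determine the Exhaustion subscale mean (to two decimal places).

Exhaustion items: 3, 4, 6, 8, 9, 13.
Of these, item 13 is reverse-coded; on a 1–5 scale, reversed = 6 − raw.
  item 3: 1
  item 4: 5
  item 6: 3
  item 8: 4
  item 9: 2
  item 13: 6 − 5 = 1
Sum = 1 + 5 + 3 + 4 + 2 + 1 = 16
Mean = 16 / 6 = 2.67

2.67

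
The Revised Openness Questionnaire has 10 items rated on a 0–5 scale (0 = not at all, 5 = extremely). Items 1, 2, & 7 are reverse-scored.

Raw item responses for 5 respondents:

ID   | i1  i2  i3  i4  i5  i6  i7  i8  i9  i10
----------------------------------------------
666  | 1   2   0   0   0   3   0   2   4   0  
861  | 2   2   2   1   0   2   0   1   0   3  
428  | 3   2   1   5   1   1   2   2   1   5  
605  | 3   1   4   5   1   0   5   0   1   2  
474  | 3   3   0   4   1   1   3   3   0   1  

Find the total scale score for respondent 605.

19

Respondent 605 raw: 3, 1, 4, 5, 1, 0, 5, 0, 1, 2.
Reverse-coded (reverse-coded value = 5 − response):
  item 1: 5 − 3 = 2
  item 2: 5 − 1 = 4
  item 3: 4
  item 4: 5
  item 5: 1
  item 6: 0
  item 7: 5 − 5 = 0
  item 8: 0
  item 9: 1
  item 10: 2
Sum = 2 + 4 + 4 + 5 + 1 + 0 + 0 + 0 + 1 + 2 = 19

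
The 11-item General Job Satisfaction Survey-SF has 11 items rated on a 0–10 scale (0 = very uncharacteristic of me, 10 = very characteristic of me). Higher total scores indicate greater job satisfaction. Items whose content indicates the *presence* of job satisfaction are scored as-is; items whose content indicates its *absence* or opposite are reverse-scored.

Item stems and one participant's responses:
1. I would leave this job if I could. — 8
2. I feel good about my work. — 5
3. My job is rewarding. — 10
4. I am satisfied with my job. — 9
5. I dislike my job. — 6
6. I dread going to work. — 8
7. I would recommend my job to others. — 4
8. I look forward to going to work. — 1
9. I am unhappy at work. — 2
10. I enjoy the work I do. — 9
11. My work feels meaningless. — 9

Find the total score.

Items 1, 5, 6, 9, 11 describe the absence/opposite of job satisfaction → reverse-score.
on a 0–10 scale, reversed = 10 − raw.
  item 1: 10 − 8 = 2
  item 2: 5
  item 3: 10
  item 4: 9
  item 5: 10 − 6 = 4
  item 6: 10 − 8 = 2
  item 7: 4
  item 8: 1
  item 9: 10 − 2 = 8
  item 10: 9
  item 11: 10 − 9 = 1
Total = 2 + 5 + 10 + 9 + 4 + 2 + 4 + 1 + 8 + 9 + 1 = 55

55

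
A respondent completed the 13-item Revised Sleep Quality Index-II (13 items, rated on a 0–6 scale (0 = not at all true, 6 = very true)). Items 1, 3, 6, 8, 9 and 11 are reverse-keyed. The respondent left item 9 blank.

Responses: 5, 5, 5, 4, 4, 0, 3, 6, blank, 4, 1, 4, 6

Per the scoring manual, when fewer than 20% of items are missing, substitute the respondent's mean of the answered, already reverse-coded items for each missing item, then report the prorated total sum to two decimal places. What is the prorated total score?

46.58

Reverse-coded (on a 0–6 scale, reversed = 6 − raw):
  item 1: 6 − 5 = 1
  item 3: 6 − 5 = 1
  item 6: 6 − 0 = 6
  item 8: 6 − 6 = 0
  item 11: 6 − 1 = 5
Completed scored items (12 of 13): 1, 5, 1, 4, 4, 6, 3, 0, 4, 5, 4, 6; sum = 43.
Person mean = 43 / 12 ≈ 3.5833
Prorated total = (43 / 12) × 13 = 46.58 (to 2 dp)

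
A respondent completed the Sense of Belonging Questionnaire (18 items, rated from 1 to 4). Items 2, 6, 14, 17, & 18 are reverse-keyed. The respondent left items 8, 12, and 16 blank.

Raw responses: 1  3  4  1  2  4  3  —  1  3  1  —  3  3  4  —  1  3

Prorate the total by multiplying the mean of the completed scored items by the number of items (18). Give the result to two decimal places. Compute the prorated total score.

Reverse-coded (reversed = (1+4) − raw = 5 − raw):
  item 2: 5 − 3 = 2
  item 6: 5 − 4 = 1
  item 14: 5 − 3 = 2
  item 17: 5 − 1 = 4
  item 18: 5 − 3 = 2
Completed scored items (15 of 18): 1, 2, 4, 1, 2, 1, 3, 1, 3, 1, 3, 2, 4, 4, 2; sum = 34.
Person mean = 34 / 15 ≈ 2.2667
Prorated total = (34 / 15) × 18 = 40.80 (to 2 dp)

40.80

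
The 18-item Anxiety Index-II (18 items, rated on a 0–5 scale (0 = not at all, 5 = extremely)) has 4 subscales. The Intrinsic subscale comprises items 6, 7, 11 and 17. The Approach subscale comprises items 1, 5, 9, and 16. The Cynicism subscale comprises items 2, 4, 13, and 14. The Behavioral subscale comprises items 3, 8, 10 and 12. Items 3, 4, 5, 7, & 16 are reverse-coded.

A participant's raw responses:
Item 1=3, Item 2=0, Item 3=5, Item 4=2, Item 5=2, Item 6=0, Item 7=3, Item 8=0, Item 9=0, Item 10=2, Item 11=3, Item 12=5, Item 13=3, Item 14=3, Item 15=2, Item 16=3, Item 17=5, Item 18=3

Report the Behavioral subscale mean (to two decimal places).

Behavioral items: 3, 8, 10, 12.
Of these, item 3 is reverse-coded; on a 0–5 scale, reversed = 5 − raw.
  item 3: 5 − 5 = 0
  item 8: 0
  item 10: 2
  item 12: 5
Sum = 0 + 0 + 2 + 5 = 7
Mean = 7 / 4 = 1.75

1.75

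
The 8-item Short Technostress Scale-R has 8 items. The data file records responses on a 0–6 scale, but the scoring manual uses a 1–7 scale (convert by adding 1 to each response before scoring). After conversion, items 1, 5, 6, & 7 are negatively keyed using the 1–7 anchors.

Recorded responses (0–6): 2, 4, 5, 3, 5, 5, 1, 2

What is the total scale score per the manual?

Convert to 1–7: 3, 5, 6, 4, 6, 6, 2, 3
Reverse-coded (on a 1–7 scale, reversed = 8 − raw):
  item 1: 8 − 3 = 5
  item 5: 8 − 6 = 2
  item 6: 8 − 6 = 2
  item 7: 8 − 2 = 6
Scored: 5, 5, 6, 4, 2, 2, 6, 3
Total = 33

33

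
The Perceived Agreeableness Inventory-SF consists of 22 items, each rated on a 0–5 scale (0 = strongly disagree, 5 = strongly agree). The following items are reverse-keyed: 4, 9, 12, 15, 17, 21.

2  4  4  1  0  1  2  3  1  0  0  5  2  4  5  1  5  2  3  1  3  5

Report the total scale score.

Reversing items 4, 9, 12, 15, 17, & 21 with 5 − raw:
Total = 2 + 4 + 4 + (5−1) + 0 + 1 + 2 + 3 + (5−1) + 0 + 0 + (5−5) + 2 + 4 + (5−5) + 1 + (5−5) + 2 + 3 + 1 + (5−3) + 5
      = 2 + 4 + 4 + 4 + 0 + 1 + 2 + 3 + 4 + 0 + 0 + 0 + 2 + 4 + 0 + 1 + 0 + 2 + 3 + 1 + 2 + 5 = 44

44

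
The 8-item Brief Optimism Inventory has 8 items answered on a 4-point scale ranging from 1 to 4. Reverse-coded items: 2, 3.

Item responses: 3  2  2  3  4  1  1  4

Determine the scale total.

Reversing items 2 & 3 with 5 − raw:
Total = 3 + (5−2) + (5−2) + 3 + 4 + 1 + 1 + 4
      = 3 + 3 + 3 + 3 + 4 + 1 + 1 + 4 = 22

22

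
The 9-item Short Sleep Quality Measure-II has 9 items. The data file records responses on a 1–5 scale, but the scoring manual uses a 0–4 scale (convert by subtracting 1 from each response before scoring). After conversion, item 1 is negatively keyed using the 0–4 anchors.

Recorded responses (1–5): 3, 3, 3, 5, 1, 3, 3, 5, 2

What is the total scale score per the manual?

Convert to 0–4: 2, 2, 2, 4, 0, 2, 2, 4, 1
Reverse-coded (reverse-coded value = 4 − response):
  item 1: 4 − 2 = 2
Scored: 2, 2, 2, 4, 0, 2, 2, 4, 1
Total = 19

19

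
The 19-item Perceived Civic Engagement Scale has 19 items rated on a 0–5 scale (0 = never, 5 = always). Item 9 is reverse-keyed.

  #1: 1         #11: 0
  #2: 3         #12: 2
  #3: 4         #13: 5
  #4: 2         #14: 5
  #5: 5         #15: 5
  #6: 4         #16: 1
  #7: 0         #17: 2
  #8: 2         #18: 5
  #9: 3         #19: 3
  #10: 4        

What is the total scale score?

55

Reversing item 9 with 5 − raw:
Total = 1 + 3 + 4 + 2 + 5 + 4 + 0 + 2 + (5−3) + 4 + 0 + 2 + 5 + 5 + 5 + 1 + 2 + 5 + 3
      = 1 + 3 + 4 + 2 + 5 + 4 + 0 + 2 + 2 + 4 + 0 + 2 + 5 + 5 + 5 + 1 + 2 + 5 + 3 = 55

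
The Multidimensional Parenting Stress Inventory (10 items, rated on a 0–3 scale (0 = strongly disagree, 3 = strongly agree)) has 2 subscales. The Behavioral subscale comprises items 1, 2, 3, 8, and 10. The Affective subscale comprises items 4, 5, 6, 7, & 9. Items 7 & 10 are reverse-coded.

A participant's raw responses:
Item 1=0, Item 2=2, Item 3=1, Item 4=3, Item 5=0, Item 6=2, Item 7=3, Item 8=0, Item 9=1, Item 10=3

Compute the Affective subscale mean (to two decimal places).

Affective items: 4, 5, 6, 7, 9.
Of these, item 7 is reverse-coded; reverse-coded value = 3 − response.
  item 4: 3
  item 5: 0
  item 6: 2
  item 7: 3 − 3 = 0
  item 9: 1
Sum = 3 + 0 + 2 + 0 + 1 = 6
Mean = 6 / 5 = 1.20

1.20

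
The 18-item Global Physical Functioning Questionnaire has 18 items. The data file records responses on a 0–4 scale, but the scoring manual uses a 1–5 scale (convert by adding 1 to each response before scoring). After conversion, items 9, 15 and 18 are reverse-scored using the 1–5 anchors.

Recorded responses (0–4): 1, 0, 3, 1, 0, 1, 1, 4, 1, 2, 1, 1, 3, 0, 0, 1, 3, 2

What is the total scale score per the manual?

Convert to 1–5: 2, 1, 4, 2, 1, 2, 2, 5, 2, 3, 2, 2, 4, 1, 1, 2, 4, 3
Reverse-coded (reverse-coded value = 6 − response):
  item 9: 6 − 2 = 4
  item 15: 6 − 1 = 5
  item 18: 6 − 3 = 3
Scored: 2, 1, 4, 2, 1, 2, 2, 5, 4, 3, 2, 2, 4, 1, 5, 2, 4, 3
Total = 49

49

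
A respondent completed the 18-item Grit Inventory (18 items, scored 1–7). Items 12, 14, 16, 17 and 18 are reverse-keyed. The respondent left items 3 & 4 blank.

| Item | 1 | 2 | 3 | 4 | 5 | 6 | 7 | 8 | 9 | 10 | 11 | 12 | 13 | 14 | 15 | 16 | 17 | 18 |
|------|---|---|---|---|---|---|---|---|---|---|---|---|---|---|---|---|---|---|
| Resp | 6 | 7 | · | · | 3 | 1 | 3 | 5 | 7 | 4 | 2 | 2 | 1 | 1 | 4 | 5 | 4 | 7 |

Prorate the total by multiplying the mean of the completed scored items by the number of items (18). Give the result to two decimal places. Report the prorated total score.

72.00

Reverse-coded (reverse-coded value = 8 − response):
  item 12: 8 − 2 = 6
  item 14: 8 − 1 = 7
  item 16: 8 − 5 = 3
  item 17: 8 − 4 = 4
  item 18: 8 − 7 = 1
Completed scored items (16 of 18): 6, 7, 3, 1, 3, 5, 7, 4, 2, 6, 1, 7, 4, 3, 4, 1; sum = 64.
Person mean = 64 / 16 ≈ 4.0000
Prorated total = (64 / 16) × 18 = 72.00 (to 2 dp)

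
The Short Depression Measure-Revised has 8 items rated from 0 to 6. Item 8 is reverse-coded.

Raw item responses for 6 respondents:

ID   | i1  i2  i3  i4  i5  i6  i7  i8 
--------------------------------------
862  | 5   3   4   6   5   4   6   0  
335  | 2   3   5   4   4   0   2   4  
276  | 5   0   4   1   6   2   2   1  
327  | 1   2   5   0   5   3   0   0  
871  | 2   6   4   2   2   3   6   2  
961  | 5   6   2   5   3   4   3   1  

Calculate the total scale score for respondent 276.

Respondent 276 raw: 5, 0, 4, 1, 6, 2, 2, 1.
Reverse-coded (reversed = (0+6) − raw = 6 − raw):
  item 1: 5
  item 2: 0
  item 3: 4
  item 4: 1
  item 5: 6
  item 6: 2
  item 7: 2
  item 8: 6 − 1 = 5
Sum = 5 + 0 + 4 + 1 + 6 + 2 + 2 + 5 = 25

25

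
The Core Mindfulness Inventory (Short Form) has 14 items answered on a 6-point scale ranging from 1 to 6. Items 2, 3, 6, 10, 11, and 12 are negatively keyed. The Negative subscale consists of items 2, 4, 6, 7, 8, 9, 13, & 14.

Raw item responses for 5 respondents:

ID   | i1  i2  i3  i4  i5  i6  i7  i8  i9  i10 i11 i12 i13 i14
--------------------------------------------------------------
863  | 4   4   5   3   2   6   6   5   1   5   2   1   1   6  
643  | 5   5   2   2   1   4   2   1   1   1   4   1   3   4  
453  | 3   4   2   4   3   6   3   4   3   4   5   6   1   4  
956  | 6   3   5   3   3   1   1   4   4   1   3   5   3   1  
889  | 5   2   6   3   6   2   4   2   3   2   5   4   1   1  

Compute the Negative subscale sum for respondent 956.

Respondent 956 raw: 6, 3, 5, 3, 3, 1, 1, 4, 4, 1, 3, 5, 3, 1.
Negative items: 2, 4, 6, 7, 8, 9, 13, 14.
Reverse-coded (reversed = (1+6) − raw = 7 − raw):
  item 2: 7 − 3 = 4
  item 4: 3
  item 6: 7 − 1 = 6
  item 7: 1
  item 8: 4
  item 9: 4
  item 13: 3
  item 14: 1
Sum = 4 + 3 + 6 + 1 + 4 + 4 + 3 + 1 = 26

26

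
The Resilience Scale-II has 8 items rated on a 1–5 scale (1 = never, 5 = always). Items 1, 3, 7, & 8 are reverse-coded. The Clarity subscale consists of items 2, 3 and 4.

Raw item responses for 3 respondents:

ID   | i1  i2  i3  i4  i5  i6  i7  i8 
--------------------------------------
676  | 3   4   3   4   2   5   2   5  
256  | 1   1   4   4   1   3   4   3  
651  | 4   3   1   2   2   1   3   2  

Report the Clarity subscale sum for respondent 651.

Respondent 651 raw: 4, 3, 1, 2, 2, 1, 3, 2.
Clarity items: 2, 3, 4.
Reverse-coded (on a 1–5 scale, reversed = 6 − raw):
  item 2: 3
  item 3: 6 − 1 = 5
  item 4: 2
Sum = 3 + 5 + 2 = 10

10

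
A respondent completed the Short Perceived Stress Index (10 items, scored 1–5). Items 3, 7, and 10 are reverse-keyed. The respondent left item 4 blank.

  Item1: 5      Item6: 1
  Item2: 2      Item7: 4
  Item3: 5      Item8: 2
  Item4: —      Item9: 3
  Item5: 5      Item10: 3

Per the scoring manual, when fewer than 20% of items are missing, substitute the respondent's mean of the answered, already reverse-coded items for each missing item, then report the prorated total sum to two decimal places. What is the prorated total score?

Reverse-coded (reverse-coded value = 6 − response):
  item 3: 6 − 5 = 1
  item 7: 6 − 4 = 2
  item 10: 6 − 3 = 3
Completed scored items (9 of 10): 5, 2, 1, 5, 1, 2, 2, 3, 3; sum = 24.
Person mean = 24 / 9 ≈ 2.6667
Prorated total = (24 / 9) × 10 = 26.67 (to 2 dp)

26.67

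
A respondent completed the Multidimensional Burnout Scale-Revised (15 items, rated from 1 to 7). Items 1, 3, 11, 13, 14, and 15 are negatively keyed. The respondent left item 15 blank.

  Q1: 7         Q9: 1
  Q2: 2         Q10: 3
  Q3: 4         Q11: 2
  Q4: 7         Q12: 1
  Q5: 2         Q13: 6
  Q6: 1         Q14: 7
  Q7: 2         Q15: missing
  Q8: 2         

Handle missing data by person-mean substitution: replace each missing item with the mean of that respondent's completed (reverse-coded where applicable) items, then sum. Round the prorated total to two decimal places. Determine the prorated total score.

Reverse-coded (reversed = (1+7) − raw = 8 − raw):
  item 1: 8 − 7 = 1
  item 3: 8 − 4 = 4
  item 11: 8 − 2 = 6
  item 13: 8 − 6 = 2
  item 14: 8 − 7 = 1
Completed scored items (14 of 15): 1, 2, 4, 7, 2, 1, 2, 2, 1, 3, 6, 1, 2, 1; sum = 35.
Person mean = 35 / 14 ≈ 2.5000
Prorated total = (35 / 14) × 15 = 37.50 (to 2 dp)

37.50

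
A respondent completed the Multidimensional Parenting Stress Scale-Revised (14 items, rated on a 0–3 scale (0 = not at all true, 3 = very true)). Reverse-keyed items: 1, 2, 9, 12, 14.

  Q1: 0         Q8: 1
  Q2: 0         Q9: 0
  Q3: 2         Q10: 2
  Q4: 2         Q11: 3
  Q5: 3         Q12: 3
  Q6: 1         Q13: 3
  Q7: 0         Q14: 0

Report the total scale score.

29

Reversing items 1, 2, 9, 12, & 14 with 3 − raw:
Total = (3−0) + (3−0) + 2 + 2 + 3 + 1 + 0 + 1 + (3−0) + 2 + 3 + (3−3) + 3 + (3−0)
      = 3 + 3 + 2 + 2 + 3 + 1 + 0 + 1 + 3 + 2 + 3 + 0 + 3 + 3 = 29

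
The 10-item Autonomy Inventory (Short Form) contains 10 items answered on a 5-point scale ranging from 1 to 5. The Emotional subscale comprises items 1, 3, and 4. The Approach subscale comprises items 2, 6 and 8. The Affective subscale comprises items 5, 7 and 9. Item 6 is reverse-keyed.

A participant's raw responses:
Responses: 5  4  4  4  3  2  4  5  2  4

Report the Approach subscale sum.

Approach items: 2, 6, 8.
Of these, item 6 is reverse-keyed; reversed = (1+5) − raw = 6 − raw.
  item 2: 4
  item 6: 6 − 2 = 4
  item 8: 5
Sum = 4 + 4 + 5 = 13

13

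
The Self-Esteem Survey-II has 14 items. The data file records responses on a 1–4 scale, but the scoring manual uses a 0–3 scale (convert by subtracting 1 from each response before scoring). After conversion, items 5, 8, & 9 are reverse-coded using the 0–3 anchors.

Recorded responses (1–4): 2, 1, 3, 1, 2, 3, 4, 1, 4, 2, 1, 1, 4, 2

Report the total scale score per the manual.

Convert to 0–3: 1, 0, 2, 0, 1, 2, 3, 0, 3, 1, 0, 0, 3, 1
Reverse-coded (reversed = (0+3) − raw = 3 − raw):
  item 5: 3 − 1 = 2
  item 8: 3 − 0 = 3
  item 9: 3 − 3 = 0
Scored: 1, 0, 2, 0, 2, 2, 3, 3, 0, 1, 0, 0, 3, 1
Total = 18

18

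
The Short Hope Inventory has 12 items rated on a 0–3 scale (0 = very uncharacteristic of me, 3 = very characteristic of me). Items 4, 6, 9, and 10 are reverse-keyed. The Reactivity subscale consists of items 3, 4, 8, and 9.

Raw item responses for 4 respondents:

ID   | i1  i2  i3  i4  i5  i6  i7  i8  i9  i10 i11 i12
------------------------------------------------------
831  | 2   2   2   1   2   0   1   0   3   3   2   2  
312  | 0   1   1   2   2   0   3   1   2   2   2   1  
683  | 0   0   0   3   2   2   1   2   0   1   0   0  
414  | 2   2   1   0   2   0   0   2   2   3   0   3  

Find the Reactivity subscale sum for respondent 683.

5

Respondent 683 raw: 0, 0, 0, 3, 2, 2, 1, 2, 0, 1, 0, 0.
Reactivity items: 3, 4, 8, 9.
Reverse-coded (on a 0–3 scale, reversed = 3 − raw):
  item 3: 0
  item 4: 3 − 3 = 0
  item 8: 2
  item 9: 3 − 0 = 3
Sum = 0 + 0 + 2 + 3 = 5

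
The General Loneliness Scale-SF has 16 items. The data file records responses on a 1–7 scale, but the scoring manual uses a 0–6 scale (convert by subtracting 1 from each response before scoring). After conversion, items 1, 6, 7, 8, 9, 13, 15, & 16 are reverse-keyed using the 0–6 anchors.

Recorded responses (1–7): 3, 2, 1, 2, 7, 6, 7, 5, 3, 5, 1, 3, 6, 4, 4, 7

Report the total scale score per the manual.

Convert to 0–6: 2, 1, 0, 1, 6, 5, 6, 4, 2, 4, 0, 2, 5, 3, 3, 6
Reverse-coded (reverse-coded value = 6 − response):
  item 1: 6 − 2 = 4
  item 6: 6 − 5 = 1
  item 7: 6 − 6 = 0
  item 8: 6 − 4 = 2
  item 9: 6 − 2 = 4
  item 13: 6 − 5 = 1
  item 15: 6 − 3 = 3
  item 16: 6 − 6 = 0
Scored: 4, 1, 0, 1, 6, 1, 0, 2, 4, 4, 0, 2, 1, 3, 3, 0
Total = 32

32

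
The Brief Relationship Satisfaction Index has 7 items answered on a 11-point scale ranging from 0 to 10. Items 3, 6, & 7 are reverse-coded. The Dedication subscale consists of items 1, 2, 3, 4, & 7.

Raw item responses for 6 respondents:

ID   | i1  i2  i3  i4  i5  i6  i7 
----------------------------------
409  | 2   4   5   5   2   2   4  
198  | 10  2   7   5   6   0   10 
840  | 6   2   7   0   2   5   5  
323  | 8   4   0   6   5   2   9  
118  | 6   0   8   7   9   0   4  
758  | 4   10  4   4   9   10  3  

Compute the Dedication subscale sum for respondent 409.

Respondent 409 raw: 2, 4, 5, 5, 2, 2, 4.
Dedication items: 1, 2, 3, 4, 7.
Reverse-coded (on a 0–10 scale, reversed = 10 − raw):
  item 1: 2
  item 2: 4
  item 3: 10 − 5 = 5
  item 4: 5
  item 7: 10 − 4 = 6
Sum = 2 + 4 + 5 + 5 + 6 = 22

22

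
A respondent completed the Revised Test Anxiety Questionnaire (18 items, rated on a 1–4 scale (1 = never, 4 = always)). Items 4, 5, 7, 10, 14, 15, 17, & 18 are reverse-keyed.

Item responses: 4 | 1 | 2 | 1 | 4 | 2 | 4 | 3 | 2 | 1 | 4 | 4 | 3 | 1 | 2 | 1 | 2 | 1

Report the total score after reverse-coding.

50

Reversing items 4, 5, 7, 10, 14, 15, 17 and 18 with 5 − raw:
Total = 4 + 1 + 2 + (5−1) + (5−4) + 2 + (5−4) + 3 + 2 + (5−1) + 4 + 4 + 3 + (5−1) + (5−2) + 1 + (5−2) + (5−1)
      = 4 + 1 + 2 + 4 + 1 + 2 + 1 + 3 + 2 + 4 + 4 + 4 + 3 + 4 + 3 + 1 + 3 + 4 = 50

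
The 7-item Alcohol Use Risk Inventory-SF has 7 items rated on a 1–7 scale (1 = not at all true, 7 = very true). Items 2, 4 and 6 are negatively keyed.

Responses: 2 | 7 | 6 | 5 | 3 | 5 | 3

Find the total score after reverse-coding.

21

Apply reverse scoring (on a 1–7 scale, reversed = 8 − raw):
  item 2: 8 − 7 = 1
  item 4: 8 − 5 = 3
  item 6: 8 − 5 = 3
Scored responses: 2, 1, 6, 3, 3, 3, 3
Total = 2 + 1 + 6 + 3 + 3 + 3 + 3 = 21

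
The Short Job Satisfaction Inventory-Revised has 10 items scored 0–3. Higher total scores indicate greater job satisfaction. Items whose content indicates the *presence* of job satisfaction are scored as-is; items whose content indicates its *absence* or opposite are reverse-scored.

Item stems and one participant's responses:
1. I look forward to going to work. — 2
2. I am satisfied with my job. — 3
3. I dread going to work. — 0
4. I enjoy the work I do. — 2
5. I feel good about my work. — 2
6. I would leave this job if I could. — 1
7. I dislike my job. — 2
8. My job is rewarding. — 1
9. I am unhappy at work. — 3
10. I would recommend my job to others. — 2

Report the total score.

18

Items 3, 6, 7, 9 describe the absence/opposite of job satisfaction → reverse-score.
reverse-coded value = 3 − response.
  item 1: 2
  item 2: 3
  item 3: 3 − 0 = 3
  item 4: 2
  item 5: 2
  item 6: 3 − 1 = 2
  item 7: 3 − 2 = 1
  item 8: 1
  item 9: 3 − 3 = 0
  item 10: 2
Total = 2 + 3 + 3 + 2 + 2 + 2 + 1 + 1 + 0 + 2 = 18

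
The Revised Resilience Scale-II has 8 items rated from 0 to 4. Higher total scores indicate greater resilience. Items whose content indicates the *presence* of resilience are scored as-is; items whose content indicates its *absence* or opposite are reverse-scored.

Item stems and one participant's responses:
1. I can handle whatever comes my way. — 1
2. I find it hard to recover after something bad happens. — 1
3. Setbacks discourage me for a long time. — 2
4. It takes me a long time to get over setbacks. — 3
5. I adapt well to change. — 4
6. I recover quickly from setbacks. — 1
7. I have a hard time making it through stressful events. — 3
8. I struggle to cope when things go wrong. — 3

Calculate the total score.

14

Items 2, 3, 4, 7, 8 describe the absence/opposite of resilience → reverse-score.
on a 0–4 scale, reversed = 4 − raw.
  item 1: 1
  item 2: 4 − 1 = 3
  item 3: 4 − 2 = 2
  item 4: 4 − 3 = 1
  item 5: 4
  item 6: 1
  item 7: 4 − 3 = 1
  item 8: 4 − 3 = 1
Total = 1 + 3 + 2 + 1 + 4 + 1 + 1 + 1 = 14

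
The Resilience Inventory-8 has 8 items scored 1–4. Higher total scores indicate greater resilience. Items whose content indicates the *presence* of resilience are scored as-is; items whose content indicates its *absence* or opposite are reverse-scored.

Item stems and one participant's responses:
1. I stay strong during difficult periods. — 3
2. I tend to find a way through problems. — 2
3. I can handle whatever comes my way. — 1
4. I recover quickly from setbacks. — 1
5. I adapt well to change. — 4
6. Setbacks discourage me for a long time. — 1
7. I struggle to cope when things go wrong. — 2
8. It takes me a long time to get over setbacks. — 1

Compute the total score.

Items 6, 7, 8 describe the absence/opposite of resilience → reverse-score.
on a 1–4 scale, reversed = 5 − raw.
  item 1: 3
  item 2: 2
  item 3: 1
  item 4: 1
  item 5: 4
  item 6: 5 − 1 = 4
  item 7: 5 − 2 = 3
  item 8: 5 − 1 = 4
Total = 3 + 2 + 1 + 1 + 4 + 4 + 3 + 4 = 22

22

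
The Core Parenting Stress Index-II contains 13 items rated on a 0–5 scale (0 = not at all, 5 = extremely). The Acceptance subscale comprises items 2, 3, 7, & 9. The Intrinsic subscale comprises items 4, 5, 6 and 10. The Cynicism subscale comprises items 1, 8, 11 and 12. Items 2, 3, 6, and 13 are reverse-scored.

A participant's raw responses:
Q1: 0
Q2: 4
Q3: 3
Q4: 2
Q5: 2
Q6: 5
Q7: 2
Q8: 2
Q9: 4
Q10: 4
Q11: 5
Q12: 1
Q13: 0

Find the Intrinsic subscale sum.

Intrinsic items: 4, 5, 6, 10.
Of these, item 6 is reverse-scored; reverse-coded value = 5 − response.
  item 4: 2
  item 5: 2
  item 6: 5 − 5 = 0
  item 10: 4
Sum = 2 + 2 + 0 + 4 = 8

8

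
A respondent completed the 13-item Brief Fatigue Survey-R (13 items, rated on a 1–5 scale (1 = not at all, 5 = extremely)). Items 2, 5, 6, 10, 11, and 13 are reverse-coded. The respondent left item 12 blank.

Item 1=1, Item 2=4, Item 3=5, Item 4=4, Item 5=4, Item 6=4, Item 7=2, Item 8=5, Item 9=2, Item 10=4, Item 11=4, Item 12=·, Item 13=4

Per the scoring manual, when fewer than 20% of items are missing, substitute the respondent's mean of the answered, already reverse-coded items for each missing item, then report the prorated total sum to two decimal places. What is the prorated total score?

33.58

Reverse-coded (on a 1–5 scale, reversed = 6 − raw):
  item 2: 6 − 4 = 2
  item 5: 6 − 4 = 2
  item 6: 6 − 4 = 2
  item 10: 6 − 4 = 2
  item 11: 6 − 4 = 2
  item 13: 6 − 4 = 2
Completed scored items (12 of 13): 1, 2, 5, 4, 2, 2, 2, 5, 2, 2, 2, 2; sum = 31.
Person mean = 31 / 12 ≈ 2.5833
Prorated total = (31 / 12) × 13 = 33.58 (to 2 dp)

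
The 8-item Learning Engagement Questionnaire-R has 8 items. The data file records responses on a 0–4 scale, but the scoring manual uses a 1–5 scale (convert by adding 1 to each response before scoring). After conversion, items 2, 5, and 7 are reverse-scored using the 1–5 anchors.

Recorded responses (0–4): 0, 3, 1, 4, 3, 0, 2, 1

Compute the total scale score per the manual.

18

Convert to 1–5: 1, 4, 2, 5, 4, 1, 3, 2
Reverse-coded (on a 1–5 scale, reversed = 6 − raw):
  item 2: 6 − 4 = 2
  item 5: 6 − 4 = 2
  item 7: 6 − 3 = 3
Scored: 1, 2, 2, 5, 2, 1, 3, 2
Total = 18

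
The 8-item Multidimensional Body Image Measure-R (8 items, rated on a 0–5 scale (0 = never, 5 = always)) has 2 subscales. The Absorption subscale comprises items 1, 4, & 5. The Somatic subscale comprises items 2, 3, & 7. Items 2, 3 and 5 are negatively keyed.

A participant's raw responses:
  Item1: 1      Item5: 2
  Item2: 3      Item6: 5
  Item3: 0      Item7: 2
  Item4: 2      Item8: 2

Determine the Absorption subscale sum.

Absorption items: 1, 4, 5.
Of these, item 5 is negatively keyed; on a 0–5 scale, reversed = 5 − raw.
  item 1: 1
  item 4: 2
  item 5: 5 − 2 = 3
Sum = 1 + 2 + 3 = 6

6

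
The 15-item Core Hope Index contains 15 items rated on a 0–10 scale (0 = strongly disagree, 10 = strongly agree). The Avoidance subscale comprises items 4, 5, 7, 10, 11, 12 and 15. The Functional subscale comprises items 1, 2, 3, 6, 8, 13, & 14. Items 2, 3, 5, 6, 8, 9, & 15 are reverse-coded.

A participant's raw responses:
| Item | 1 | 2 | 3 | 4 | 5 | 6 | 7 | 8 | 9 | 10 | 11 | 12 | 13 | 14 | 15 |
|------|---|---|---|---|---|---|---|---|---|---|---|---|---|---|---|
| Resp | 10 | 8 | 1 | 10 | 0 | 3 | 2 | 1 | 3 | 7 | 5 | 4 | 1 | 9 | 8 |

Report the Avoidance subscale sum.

40

Avoidance items: 4, 5, 7, 10, 11, 12, 15.
Of these, items 5 and 15 are reverse-coded; reverse-coded value = 10 − response.
  item 4: 10
  item 5: 10 − 0 = 10
  item 7: 2
  item 10: 7
  item 11: 5
  item 12: 4
  item 15: 10 − 8 = 2
Sum = 10 + 10 + 2 + 7 + 5 + 4 + 2 = 40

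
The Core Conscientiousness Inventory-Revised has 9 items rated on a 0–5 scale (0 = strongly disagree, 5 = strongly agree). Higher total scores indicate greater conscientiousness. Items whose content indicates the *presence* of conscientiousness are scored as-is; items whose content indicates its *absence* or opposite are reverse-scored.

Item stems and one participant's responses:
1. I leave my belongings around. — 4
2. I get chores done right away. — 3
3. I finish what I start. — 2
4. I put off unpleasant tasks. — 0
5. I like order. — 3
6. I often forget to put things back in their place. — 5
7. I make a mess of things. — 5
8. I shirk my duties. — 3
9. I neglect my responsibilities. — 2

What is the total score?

19

Items 1, 4, 6, 7, 8, 9 describe the absence/opposite of conscientiousness → reverse-score.
on a 0–5 scale, reversed = 5 − raw.
  item 1: 5 − 4 = 1
  item 2: 3
  item 3: 2
  item 4: 5 − 0 = 5
  item 5: 3
  item 6: 5 − 5 = 0
  item 7: 5 − 5 = 0
  item 8: 5 − 3 = 2
  item 9: 5 − 2 = 3
Total = 1 + 3 + 2 + 5 + 3 + 0 + 0 + 2 + 3 = 19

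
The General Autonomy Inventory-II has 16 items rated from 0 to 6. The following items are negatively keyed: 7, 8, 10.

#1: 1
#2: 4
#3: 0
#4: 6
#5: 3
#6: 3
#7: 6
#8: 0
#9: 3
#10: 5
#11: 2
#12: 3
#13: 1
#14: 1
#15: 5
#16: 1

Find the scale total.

40

Reverse-coded items (reverse-coded value = 6 − response):
  item 7: 6 − 6 = 0
  item 8: 6 − 0 = 6
  item 10: 6 − 5 = 1
After reverse-coding: 1, 4, 0, 6, 3, 3, 0, 6, 3, 1, 2, 3, 1, 1, 5, 1
Total = 1 + 4 + 0 + 6 + 3 + 3 + 0 + 6 + 3 + 1 + 2 + 3 + 1 + 1 + 5 + 1 = 40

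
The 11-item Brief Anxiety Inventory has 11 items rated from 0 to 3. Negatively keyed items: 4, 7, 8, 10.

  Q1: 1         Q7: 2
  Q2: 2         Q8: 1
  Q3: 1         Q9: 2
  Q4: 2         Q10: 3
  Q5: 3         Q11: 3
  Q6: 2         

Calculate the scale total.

Negatively keyed items use 3 − raw:
  item 4: 3 − 2 = 1
  item 7: 3 − 2 = 1
  item 8: 3 − 1 = 2
  item 10: 3 − 3 = 0
Scored items: 1, 2, 1, 1, 3, 2, 1, 2, 2, 0, 3
Total = 1 + 2 + 1 + 1 + 3 + 2 + 1 + 2 + 2 + 0 + 3 = 18

18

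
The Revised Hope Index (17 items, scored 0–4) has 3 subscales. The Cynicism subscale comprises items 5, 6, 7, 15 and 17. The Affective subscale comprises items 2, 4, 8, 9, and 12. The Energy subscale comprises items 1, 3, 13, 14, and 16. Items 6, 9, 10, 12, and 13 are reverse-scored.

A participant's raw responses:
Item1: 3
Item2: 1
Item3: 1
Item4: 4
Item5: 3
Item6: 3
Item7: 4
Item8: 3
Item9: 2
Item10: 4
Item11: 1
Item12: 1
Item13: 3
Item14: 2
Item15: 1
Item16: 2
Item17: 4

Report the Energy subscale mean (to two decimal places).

1.80

Energy items: 1, 3, 13, 14, 16.
Of these, item 13 is reverse-scored; on a 0–4 scale, reversed = 4 − raw.
  item 1: 3
  item 3: 1
  item 13: 4 − 3 = 1
  item 14: 2
  item 16: 2
Sum = 3 + 1 + 1 + 2 + 2 = 9
Mean = 9 / 5 = 1.80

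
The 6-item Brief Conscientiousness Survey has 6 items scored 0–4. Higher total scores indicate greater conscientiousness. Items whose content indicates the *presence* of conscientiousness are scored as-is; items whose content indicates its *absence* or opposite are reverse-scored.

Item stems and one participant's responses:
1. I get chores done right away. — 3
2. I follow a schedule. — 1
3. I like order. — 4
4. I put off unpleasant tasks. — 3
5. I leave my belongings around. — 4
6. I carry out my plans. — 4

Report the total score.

13

Items 4, 5 describe the absence/opposite of conscientiousness → reverse-score.
reversed = (0+4) − raw = 4 − raw.
  item 1: 3
  item 2: 1
  item 3: 4
  item 4: 4 − 3 = 1
  item 5: 4 − 4 = 0
  item 6: 4
Total = 3 + 1 + 4 + 1 + 0 + 4 = 13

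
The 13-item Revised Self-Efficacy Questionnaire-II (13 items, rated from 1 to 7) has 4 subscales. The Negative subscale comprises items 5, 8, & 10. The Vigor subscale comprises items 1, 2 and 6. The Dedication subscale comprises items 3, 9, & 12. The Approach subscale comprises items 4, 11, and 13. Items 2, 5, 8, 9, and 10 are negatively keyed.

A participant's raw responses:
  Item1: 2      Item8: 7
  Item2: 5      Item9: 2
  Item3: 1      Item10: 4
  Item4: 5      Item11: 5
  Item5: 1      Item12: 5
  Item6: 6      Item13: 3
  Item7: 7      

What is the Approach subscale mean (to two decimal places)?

4.33

Approach items: 4, 11, 13.
  item 4: 5
  item 11: 5
  item 13: 3
Sum = 5 + 5 + 3 = 13
Mean = 13 / 3 = 4.33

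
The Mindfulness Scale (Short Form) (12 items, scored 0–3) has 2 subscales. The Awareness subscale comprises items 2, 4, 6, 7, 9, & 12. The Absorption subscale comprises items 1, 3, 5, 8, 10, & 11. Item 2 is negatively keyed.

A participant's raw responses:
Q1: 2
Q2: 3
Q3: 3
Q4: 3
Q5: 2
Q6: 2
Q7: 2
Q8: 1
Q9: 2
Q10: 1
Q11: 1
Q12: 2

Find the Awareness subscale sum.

11

Awareness items: 2, 4, 6, 7, 9, 12.
Of these, item 2 is negatively keyed; reverse-coded value = 3 − response.
  item 2: 3 − 3 = 0
  item 4: 3
  item 6: 2
  item 7: 2
  item 9: 2
  item 12: 2
Sum = 0 + 3 + 2 + 2 + 2 + 2 = 11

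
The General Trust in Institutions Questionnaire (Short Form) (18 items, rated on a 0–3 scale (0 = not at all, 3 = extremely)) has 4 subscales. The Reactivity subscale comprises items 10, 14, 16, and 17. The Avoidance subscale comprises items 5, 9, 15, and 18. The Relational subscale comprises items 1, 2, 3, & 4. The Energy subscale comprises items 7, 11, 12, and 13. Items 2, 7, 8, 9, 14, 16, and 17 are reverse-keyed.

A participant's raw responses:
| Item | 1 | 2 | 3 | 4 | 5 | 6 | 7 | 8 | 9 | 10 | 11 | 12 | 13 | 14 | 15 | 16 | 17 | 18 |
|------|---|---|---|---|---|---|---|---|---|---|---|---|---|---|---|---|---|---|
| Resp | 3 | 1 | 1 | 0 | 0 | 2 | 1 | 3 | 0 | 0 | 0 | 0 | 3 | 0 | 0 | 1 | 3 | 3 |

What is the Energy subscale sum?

5

Energy items: 7, 11, 12, 13.
Of these, item 7 is reverse-keyed; reversed = (0+3) − raw = 3 − raw.
  item 7: 3 − 1 = 2
  item 11: 0
  item 12: 0
  item 13: 3
Sum = 2 + 0 + 0 + 3 = 5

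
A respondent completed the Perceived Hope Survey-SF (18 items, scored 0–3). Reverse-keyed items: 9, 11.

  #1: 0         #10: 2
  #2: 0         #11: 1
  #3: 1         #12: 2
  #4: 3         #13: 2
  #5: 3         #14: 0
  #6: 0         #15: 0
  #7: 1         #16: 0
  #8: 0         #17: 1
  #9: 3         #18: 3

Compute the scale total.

Reversing items 9 & 11 with 3 − raw:
Total = 0 + 0 + 1 + 3 + 3 + 0 + 1 + 0 + (3−3) + 2 + (3−1) + 2 + 2 + 0 + 0 + 0 + 1 + 3
      = 0 + 0 + 1 + 3 + 3 + 0 + 1 + 0 + 0 + 2 + 2 + 2 + 2 + 0 + 0 + 0 + 1 + 3 = 20

20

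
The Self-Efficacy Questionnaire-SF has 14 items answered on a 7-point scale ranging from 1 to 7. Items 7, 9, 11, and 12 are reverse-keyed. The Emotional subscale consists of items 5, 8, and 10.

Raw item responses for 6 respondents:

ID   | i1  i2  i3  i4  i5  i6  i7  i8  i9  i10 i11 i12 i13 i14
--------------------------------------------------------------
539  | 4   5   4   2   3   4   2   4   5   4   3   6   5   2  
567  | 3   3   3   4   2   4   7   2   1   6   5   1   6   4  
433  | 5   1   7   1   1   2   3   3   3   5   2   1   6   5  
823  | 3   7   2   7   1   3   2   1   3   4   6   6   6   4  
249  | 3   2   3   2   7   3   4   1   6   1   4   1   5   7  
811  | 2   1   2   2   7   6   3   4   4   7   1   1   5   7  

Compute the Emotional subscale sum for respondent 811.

18

Respondent 811 raw: 2, 1, 2, 2, 7, 6, 3, 4, 4, 7, 1, 1, 5, 7.
Emotional items: 5, 8, 10.
Reverse-coded (reversed = (1+7) − raw = 8 − raw):
  item 5: 7
  item 8: 4
  item 10: 7
Sum = 7 + 4 + 7 = 18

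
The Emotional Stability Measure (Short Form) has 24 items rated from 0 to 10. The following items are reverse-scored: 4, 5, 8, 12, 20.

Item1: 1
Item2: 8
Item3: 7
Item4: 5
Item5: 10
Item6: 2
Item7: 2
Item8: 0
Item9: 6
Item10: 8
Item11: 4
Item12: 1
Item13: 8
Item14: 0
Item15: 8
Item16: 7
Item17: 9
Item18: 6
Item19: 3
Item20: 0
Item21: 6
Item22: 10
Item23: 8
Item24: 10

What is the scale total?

147

Reverse-coded items (reverse-coded value = 10 − response):
  item 4: 10 − 5 = 5
  item 5: 10 − 10 = 0
  item 8: 10 − 0 = 10
  item 12: 10 − 1 = 9
  item 20: 10 − 0 = 10
After reverse-coding: 1, 8, 7, 5, 0, 2, 2, 10, 6, 8, 4, 9, 8, 0, 8, 7, 9, 6, 3, 10, 6, 10, 8, 10
Total = 1 + 8 + 7 + 5 + 0 + 2 + 2 + 10 + 6 + 8 + 4 + 9 + 8 + 0 + 8 + 7 + 9 + 6 + 3 + 10 + 6 + 10 + 8 + 10 = 147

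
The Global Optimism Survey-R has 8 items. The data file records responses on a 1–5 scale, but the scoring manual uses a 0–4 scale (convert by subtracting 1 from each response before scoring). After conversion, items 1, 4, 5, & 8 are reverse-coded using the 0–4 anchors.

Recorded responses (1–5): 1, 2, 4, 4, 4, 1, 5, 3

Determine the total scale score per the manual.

16

Convert to 0–4: 0, 1, 3, 3, 3, 0, 4, 2
Reverse-coded (on a 0–4 scale, reversed = 4 − raw):
  item 1: 4 − 0 = 4
  item 4: 4 − 3 = 1
  item 5: 4 − 3 = 1
  item 8: 4 − 2 = 2
Scored: 4, 1, 3, 1, 1, 0, 4, 2
Total = 16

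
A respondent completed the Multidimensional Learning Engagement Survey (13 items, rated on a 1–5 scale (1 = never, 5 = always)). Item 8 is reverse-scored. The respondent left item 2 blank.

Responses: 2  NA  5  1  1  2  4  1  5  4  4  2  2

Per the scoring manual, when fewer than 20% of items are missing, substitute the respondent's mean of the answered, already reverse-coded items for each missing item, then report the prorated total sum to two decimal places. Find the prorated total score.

40.08

Reverse-coded (on a 1–5 scale, reversed = 6 − raw):
  item 8: 6 − 1 = 5
Completed scored items (12 of 13): 2, 5, 1, 1, 2, 4, 5, 5, 4, 4, 2, 2; sum = 37.
Person mean = 37 / 12 ≈ 3.0833
Prorated total = (37 / 12) × 13 = 40.08 (to 2 dp)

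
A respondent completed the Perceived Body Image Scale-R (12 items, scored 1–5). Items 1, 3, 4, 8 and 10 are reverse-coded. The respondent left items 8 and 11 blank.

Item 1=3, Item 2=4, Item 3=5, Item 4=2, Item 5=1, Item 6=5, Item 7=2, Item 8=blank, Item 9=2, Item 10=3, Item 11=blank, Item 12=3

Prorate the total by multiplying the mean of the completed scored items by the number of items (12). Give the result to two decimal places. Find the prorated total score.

Reverse-coded (on a 1–5 scale, reversed = 6 − raw):
  item 1: 6 − 3 = 3
  item 3: 6 − 5 = 1
  item 4: 6 − 2 = 4
  item 10: 6 − 3 = 3
Completed scored items (10 of 12): 3, 4, 1, 4, 1, 5, 2, 2, 3, 3; sum = 28.
Person mean = 28 / 10 ≈ 2.8000
Prorated total = (28 / 10) × 12 = 33.60 (to 2 dp)

33.60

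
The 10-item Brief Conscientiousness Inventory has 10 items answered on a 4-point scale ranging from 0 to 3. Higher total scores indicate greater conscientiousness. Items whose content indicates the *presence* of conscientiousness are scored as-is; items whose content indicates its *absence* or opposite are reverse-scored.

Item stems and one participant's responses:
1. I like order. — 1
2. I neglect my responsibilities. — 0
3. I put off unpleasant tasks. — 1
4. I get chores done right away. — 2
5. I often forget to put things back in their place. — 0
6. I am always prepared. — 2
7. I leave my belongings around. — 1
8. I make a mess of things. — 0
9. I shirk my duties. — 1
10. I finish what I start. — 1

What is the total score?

Items 2, 3, 5, 7, 8, 9 describe the absence/opposite of conscientiousness → reverse-score.
reversed = (0+3) − raw = 3 − raw.
  item 1: 1
  item 2: 3 − 0 = 3
  item 3: 3 − 1 = 2
  item 4: 2
  item 5: 3 − 0 = 3
  item 6: 2
  item 7: 3 − 1 = 2
  item 8: 3 − 0 = 3
  item 9: 3 − 1 = 2
  item 10: 1
Total = 1 + 3 + 2 + 2 + 3 + 2 + 2 + 3 + 2 + 1 = 21

21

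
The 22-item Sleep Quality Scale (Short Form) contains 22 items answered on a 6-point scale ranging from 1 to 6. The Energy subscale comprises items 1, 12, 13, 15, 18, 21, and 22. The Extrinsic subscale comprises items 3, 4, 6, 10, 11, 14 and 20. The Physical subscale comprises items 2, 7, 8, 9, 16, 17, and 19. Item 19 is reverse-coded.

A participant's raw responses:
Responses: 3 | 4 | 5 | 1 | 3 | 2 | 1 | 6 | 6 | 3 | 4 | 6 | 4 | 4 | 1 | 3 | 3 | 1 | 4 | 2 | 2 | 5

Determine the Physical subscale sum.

26

Physical items: 2, 7, 8, 9, 16, 17, 19.
Of these, item 19 is reverse-coded; reverse-coded value = 7 − response.
  item 2: 4
  item 7: 1
  item 8: 6
  item 9: 6
  item 16: 3
  item 17: 3
  item 19: 7 − 4 = 3
Sum = 4 + 1 + 6 + 6 + 3 + 3 + 3 = 26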